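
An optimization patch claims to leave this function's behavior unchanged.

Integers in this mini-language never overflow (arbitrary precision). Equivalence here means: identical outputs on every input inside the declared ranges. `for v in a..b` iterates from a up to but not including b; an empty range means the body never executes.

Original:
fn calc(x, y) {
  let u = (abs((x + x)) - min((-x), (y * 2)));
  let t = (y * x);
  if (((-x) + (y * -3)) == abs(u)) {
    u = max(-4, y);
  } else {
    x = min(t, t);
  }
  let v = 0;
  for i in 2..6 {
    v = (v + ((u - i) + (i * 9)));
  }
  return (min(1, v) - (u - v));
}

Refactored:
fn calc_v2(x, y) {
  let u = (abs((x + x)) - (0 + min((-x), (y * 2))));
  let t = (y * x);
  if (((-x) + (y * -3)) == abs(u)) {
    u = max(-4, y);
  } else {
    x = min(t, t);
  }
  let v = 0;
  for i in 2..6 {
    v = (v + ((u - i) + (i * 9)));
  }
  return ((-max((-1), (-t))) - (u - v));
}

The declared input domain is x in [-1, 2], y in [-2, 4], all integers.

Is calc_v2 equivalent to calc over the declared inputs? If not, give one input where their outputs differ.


The rewrite breaks on x=-1, y=0, where the results are 119 and 118.
calc: u := 2 | t := 0 | (((-x) + (y * -3)) == abs(u)): false | x := 0 | v := 0 | iter i=2: | v := 18 | iter i=3: | v := 44 | iter i=4: | v := 78 | iter i=5: | v := 120 | result 119
calc_v2: u := 2 | t := 0 | (((-x) + (y * -3)) == abs(u)): false | x := 0 | v := 0 | iter i=2: | v := 18 | iter i=3: | v := 44 | iter i=4: | v := 78 | iter i=5: | v := 120 | result 118
verdict: not equivalent; witness: x=-1, y=0


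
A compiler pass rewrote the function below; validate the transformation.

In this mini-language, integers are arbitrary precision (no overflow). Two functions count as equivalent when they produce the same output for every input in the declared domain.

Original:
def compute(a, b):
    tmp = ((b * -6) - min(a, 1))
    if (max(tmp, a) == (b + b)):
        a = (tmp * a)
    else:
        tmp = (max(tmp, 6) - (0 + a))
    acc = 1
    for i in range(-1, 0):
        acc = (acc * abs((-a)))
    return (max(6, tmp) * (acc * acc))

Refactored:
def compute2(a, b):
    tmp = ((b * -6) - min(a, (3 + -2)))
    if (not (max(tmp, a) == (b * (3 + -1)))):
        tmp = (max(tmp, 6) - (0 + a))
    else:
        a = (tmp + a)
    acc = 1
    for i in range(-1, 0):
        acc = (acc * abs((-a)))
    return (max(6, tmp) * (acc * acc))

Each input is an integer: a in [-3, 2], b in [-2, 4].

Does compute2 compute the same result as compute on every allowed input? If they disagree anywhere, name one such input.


These are not equivalent — on a=2, b=1 the outputs split (1176 vs 150).
compute: tmp = -7; (max(tmp, a) == (b + b)) -> true; a = -14; acc = 1; [i=-1]; acc = 14; return 1176
compute2: tmp = -7; (not (max(tmp, a) == (b * (3 + -1)))) -> false; a = -5; acc = 1; [i=-1]; acc = 5; return 150
verdict: not equivalent; witness: a=2, b=1


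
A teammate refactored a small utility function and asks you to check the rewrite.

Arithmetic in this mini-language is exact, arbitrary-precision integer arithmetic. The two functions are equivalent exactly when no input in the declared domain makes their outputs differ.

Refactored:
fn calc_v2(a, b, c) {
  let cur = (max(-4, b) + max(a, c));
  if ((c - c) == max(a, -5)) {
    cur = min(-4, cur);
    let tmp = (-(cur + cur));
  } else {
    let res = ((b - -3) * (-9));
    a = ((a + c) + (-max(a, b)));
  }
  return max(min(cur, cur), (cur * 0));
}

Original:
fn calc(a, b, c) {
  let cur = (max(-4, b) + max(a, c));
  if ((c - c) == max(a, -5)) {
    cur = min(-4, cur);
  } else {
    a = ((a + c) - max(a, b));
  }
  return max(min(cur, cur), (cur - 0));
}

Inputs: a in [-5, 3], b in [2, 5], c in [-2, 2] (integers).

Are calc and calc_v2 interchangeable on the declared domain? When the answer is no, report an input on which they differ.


On input a=0, b=2, c=-2, calc returns -4 while calc_v2 returns 0.
verdict: not equivalent; witness: a=0, b=2, c=-2


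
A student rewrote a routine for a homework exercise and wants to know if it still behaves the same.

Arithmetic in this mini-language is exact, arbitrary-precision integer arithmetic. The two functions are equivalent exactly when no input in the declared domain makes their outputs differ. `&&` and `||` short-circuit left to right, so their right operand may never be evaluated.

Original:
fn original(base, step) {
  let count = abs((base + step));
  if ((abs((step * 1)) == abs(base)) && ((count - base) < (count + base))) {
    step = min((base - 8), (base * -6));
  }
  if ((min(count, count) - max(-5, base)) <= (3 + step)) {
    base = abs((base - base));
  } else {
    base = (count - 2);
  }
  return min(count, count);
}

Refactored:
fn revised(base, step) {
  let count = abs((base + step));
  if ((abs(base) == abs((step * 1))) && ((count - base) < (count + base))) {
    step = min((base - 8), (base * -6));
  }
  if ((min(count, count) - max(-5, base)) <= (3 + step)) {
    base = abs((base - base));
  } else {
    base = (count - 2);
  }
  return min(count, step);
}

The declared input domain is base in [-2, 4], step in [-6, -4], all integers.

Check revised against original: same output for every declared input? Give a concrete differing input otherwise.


Run the pair on base=-2, step=-6.
original: count := 8 | ((abs((step * 1)) == abs(base)) && ((count - base) < (count + base))): false | ((min(count, count) - max(-5, base)) <= (3 + step)): false | base := 6 | result 8
revised: count := 8 | ((abs(base) == abs((step * 1))) && ((count - base) < (count + base))): false | ((min(count, count) - max(-5, base)) <= (3 + step)): false | base := 6 | result -6
8 and -6 differ, so these are not the same function on this domain.
verdict: not equivalent; witness: base=-2, step=-6


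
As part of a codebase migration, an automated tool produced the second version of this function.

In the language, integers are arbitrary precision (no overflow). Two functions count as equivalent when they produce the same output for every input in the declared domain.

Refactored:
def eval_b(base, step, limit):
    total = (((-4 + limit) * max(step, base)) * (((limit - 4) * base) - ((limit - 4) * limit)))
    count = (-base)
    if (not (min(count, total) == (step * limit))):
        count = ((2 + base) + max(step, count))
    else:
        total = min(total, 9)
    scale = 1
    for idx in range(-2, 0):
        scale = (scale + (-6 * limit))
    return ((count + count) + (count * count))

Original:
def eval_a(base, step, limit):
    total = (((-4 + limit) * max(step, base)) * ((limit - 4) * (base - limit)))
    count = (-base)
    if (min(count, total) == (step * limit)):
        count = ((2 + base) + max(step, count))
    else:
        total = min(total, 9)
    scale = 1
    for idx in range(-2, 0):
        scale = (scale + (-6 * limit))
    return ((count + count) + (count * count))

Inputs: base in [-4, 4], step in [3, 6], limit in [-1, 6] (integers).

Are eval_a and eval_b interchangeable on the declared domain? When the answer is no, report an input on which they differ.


There is a counterexample at base=-4, step=3, limit=-1: 24 on one side, 8 on the other.
eval_a: total becomes -225; next count becomes 4; next (min(count, total) == (step * limit)) evaluates to false; next total becomes -225; next scale becomes 1; next at idx=-2:; next scale becomes 7; next at idx=-1:; next scale becomes 13; next final value 24
eval_b: total becomes -225; next count becomes 4; next (not (min(count, total) == (step * limit))) evaluates to true; next count becomes 2; next scale becomes 1; next at idx=-2:; next scale becomes 7; next at idx=-1:; next scale becomes 13; next final value 8
verdict: not equivalent; witness: base=-4, step=3, limit=-1


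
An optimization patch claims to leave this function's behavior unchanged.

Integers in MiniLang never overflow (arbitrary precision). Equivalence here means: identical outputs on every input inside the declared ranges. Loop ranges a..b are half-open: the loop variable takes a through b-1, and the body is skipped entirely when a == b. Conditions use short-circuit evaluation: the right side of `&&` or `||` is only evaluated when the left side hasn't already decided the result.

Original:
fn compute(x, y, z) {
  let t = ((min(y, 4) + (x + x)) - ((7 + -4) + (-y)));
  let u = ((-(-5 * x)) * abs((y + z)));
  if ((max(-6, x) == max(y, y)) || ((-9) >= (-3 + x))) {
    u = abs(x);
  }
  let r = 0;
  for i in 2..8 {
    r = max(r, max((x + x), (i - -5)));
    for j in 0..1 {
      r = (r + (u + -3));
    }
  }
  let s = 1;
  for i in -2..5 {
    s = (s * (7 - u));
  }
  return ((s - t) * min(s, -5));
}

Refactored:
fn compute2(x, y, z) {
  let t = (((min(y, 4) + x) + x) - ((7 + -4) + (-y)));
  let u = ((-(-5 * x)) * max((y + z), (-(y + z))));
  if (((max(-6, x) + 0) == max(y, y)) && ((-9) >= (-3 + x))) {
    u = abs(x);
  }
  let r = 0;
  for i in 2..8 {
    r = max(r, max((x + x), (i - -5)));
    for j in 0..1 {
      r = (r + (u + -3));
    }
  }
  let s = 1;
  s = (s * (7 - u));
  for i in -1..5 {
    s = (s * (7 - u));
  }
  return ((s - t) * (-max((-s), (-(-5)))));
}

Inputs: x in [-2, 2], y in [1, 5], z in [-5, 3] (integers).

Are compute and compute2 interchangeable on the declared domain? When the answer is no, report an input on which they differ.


Try x=1, y=1, z=-5.
compute: t=1, then u=20, then ((max(-6, x) == max(y, y)) || ((-9) >= (-3 + x))) is true, then u=1, then r=0, then (i=2), then r=7, then (j=0), then r=5, then (i=3), then r=8, then (j=0), then r=6, then (i=4), then r=9, then (j=0), then r=7, then (i=5), then r=10, then (j=0), then r=8, then (i=6), then r=11, then (j=0), then r=9, then (i=7), then r=12, then (j=0), then r=10, then s=1, then (i=-2), then s=6, then (i=-1), then s=36, then (i=0), then s=216, then (i=1), then s=1296, then (i=2), then s=7776, then (i=3), then s=46656, then (i=4), then s=279936, then returns -1399675
compute2: t=1, then u=20, then (((max(-6, x) + 0) == max(y, y)) && ((-9) >= (-3 + x))) is false, then r=0, then (i=2), then r=7, then (j=0), then r=24, then (i=3), then r=24, then (j=0), then r=41, then (i=4), then r=41, then (j=0), then r=58, then (i=5), then r=58, then (j=0), then r=75, then (i=6), then r=75, then (j=0), then r=92, then (i=7), then r=92, then (j=0), then r=109, then s=1, then s=-13, then (i=-1), then s=169, then (i=0), then s=-2197, then (i=1), then s=28561, then (i=2), then s=-371293, then (i=3), then s=4826809, then (i=4), then s=-62748517, then returns 3937376448447806
-1399675 vs 3937376448447806 — the two versions disagree here.
verdict: not equivalent; witness: x=1, y=1, z=-5


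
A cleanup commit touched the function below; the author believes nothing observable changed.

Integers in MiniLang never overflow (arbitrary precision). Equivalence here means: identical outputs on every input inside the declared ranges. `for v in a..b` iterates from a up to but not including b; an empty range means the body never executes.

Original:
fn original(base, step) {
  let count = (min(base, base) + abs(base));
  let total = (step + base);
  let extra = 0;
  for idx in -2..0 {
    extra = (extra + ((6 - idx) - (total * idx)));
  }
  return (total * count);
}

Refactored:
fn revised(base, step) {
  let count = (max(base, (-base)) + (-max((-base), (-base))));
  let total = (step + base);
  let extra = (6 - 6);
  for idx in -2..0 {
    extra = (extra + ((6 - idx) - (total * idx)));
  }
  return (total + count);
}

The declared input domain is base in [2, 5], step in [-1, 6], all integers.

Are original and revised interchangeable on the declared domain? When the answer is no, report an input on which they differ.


These are not equivalent — on base=2, step=-1 the outputs split (4 vs 5).
original: count=4, then total=1, then extra=0, then (idx=-2), then extra=10, then (idx=-1), then extra=18, then returns 4
revised: count=4, then total=1, then extra=0, then (idx=-2), then extra=10, then (idx=-1), then extra=18, then returns 5
verdict: not equivalent; witness: base=2, step=-1


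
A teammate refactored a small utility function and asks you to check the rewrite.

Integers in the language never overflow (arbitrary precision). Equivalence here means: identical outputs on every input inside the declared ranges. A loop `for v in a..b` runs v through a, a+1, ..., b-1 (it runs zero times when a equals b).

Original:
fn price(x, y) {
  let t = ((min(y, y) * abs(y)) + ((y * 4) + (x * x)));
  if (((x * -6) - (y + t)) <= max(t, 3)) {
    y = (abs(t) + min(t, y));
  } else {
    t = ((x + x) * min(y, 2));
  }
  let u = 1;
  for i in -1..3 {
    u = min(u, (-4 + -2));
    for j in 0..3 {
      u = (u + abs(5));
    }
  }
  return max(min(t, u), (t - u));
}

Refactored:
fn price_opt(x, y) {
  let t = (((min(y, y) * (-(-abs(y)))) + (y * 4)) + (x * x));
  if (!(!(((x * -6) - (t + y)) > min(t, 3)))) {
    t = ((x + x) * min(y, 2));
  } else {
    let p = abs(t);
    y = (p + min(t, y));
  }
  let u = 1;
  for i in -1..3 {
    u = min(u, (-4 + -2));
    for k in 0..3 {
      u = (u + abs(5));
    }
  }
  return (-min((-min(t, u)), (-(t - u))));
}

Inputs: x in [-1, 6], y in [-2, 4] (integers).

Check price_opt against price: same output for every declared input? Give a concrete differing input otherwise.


x=1, y=-1 yields -4 from price but -2 from price_opt.
verdict: not equivalent; witness: x=1, y=-1


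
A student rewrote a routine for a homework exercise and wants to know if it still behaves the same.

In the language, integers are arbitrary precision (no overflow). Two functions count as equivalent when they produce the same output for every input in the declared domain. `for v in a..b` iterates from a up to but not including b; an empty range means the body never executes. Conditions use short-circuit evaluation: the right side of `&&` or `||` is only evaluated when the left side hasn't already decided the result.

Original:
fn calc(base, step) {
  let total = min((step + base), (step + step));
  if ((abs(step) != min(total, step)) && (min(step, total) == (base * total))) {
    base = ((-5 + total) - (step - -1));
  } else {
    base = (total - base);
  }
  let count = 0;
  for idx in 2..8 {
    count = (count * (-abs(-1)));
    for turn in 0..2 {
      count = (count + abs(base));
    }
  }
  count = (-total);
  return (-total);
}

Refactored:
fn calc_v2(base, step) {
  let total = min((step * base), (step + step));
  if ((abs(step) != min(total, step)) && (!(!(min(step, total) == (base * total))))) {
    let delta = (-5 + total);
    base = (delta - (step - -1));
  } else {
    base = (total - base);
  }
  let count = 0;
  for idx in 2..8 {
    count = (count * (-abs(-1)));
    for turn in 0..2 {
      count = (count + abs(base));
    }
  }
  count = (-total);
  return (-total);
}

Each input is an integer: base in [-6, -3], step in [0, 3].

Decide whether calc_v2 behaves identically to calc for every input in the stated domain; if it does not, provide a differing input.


At base=-6, step=0: calc gives 6, calc_v2 gives 0.
verdict: not equivalent; witness: base=-6, step=0


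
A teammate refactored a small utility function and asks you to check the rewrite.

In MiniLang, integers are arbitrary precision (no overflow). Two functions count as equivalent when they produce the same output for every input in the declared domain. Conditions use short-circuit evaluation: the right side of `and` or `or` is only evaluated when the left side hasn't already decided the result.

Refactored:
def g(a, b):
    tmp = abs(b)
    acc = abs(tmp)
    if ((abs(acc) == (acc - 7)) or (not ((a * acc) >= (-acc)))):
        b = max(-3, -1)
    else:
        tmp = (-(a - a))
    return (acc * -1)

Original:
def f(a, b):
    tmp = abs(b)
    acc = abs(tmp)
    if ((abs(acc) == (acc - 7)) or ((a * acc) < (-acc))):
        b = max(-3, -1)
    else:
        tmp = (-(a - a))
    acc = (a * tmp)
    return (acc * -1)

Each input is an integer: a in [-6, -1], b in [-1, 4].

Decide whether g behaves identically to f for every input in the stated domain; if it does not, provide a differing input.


Not equivalent: a=-6, b=-1 separates them (6 vs -1).
f: tmp=1, then acc=1, then ((abs(acc) == (acc - 7)) or ((a * acc) < (-acc))) is true, then b=-1, then acc=-6, then returns 6
g: tmp=1, then acc=1, then ((abs(acc) == (acc - 7)) or (not ((a * acc) >= (-acc)))) is true, then b=-1, then returns -1
verdict: not equivalent; witness: a=-6, b=-1


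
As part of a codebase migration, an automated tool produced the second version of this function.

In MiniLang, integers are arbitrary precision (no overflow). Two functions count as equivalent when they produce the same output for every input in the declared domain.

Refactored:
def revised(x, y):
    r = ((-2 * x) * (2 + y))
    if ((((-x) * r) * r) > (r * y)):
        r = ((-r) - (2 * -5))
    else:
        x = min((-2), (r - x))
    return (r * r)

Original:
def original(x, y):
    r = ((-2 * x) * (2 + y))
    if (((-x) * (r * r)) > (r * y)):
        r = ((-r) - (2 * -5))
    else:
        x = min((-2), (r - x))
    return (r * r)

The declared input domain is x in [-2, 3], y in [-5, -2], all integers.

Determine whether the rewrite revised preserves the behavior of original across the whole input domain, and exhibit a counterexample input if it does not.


Although same computation, different form, 24/24 inputs agree.
verdict: equivalent


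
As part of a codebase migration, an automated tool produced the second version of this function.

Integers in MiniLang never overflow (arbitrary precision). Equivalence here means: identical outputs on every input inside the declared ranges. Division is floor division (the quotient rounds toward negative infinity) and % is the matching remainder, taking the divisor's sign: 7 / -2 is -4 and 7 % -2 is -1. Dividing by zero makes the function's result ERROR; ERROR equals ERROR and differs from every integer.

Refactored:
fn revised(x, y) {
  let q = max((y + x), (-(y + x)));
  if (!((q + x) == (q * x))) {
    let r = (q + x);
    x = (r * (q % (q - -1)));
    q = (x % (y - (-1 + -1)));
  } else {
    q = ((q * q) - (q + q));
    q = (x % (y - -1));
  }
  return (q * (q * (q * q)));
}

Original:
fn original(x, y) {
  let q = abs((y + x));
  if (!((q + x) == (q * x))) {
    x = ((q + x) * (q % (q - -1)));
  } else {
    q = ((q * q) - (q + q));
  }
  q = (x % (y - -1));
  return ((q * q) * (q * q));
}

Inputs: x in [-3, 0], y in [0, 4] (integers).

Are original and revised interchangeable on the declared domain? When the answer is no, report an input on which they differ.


Input x=-3, y=1: 0 from original versus 1 from revised.
verdict: not equivalent; witness: x=-3, y=1


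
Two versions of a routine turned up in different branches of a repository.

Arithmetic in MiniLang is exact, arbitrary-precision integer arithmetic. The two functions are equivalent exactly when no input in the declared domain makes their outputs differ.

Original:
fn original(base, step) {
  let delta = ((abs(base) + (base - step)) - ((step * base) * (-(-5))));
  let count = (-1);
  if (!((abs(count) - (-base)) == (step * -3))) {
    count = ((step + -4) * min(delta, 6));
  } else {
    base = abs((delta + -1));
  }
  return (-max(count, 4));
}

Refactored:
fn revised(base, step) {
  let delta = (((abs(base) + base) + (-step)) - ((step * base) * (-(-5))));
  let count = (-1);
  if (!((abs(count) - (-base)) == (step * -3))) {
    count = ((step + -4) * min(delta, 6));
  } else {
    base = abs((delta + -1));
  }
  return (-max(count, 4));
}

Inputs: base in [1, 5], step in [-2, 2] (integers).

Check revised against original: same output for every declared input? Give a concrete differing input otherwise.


The two versions differ — the changes include arithmetic usage differs.
As a probe, take base=1, step=2: original runs delta = -10; count = -1; (!((abs(count) - (-base)) == (step * -3))) -> true; count = 20; return -20; revised runs delta = -10; count = -1; (!((abs(count) - (-base)) == (step * -3))) -> true; count = 20; return -20; both end at -20.
Sweeping the whole domain (25 inputs) finds no disagreement.
verdict: equivalent


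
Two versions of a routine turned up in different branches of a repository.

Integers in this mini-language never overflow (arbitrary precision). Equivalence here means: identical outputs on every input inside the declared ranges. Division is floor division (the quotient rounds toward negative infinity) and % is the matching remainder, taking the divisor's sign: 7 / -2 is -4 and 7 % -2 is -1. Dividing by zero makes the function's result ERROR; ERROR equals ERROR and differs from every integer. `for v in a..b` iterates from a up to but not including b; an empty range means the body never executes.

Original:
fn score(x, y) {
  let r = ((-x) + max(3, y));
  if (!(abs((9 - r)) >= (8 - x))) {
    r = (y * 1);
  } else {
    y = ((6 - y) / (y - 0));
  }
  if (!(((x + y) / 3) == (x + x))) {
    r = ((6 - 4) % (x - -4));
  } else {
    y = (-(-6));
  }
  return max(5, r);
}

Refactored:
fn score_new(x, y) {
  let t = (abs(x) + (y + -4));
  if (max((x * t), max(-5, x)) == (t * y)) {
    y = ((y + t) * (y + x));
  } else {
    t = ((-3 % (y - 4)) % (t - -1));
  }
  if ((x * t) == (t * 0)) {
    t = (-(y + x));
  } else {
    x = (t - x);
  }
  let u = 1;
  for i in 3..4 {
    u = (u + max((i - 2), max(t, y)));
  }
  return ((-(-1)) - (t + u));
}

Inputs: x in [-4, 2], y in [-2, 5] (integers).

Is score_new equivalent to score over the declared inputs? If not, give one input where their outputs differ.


Try x=-4, y=-2.
score: r=7, then (!(abs((9 - r)) >= (8 - x))) is true, then r=-2, then (!(((x + y) / 3) == (x + x))) is true, then a zero divisor aborts: ERROR
score_new: t=-2, then (max((x * t), max(-5, x)) == (t * y)) is false, then t=0, then ((x * t) == (t * 0)) is true, then t=6, then u=1, then (i=3), then u=7, then returns -12
ERROR and -12 differ, so these are not the same function on this domain.
verdict: not equivalent; witness: x=-4, y=-2


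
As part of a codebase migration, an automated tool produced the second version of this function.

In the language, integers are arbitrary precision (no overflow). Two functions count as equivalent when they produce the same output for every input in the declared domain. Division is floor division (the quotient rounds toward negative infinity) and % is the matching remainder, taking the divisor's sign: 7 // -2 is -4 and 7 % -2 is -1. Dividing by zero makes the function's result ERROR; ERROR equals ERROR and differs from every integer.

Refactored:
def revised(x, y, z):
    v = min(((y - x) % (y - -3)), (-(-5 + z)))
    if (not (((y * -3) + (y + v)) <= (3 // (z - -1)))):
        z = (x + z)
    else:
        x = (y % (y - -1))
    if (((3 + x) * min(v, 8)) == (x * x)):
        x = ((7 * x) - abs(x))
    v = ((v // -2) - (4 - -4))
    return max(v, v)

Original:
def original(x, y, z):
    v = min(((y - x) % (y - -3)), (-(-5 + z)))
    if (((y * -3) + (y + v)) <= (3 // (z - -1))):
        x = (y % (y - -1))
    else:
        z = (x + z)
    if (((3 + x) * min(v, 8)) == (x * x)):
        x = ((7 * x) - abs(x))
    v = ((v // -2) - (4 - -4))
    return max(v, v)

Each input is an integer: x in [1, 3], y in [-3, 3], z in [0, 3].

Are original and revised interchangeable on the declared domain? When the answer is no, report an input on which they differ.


Differences: boolean connective usage differs — yet all 84 inputs agree.
verdict: equivalent


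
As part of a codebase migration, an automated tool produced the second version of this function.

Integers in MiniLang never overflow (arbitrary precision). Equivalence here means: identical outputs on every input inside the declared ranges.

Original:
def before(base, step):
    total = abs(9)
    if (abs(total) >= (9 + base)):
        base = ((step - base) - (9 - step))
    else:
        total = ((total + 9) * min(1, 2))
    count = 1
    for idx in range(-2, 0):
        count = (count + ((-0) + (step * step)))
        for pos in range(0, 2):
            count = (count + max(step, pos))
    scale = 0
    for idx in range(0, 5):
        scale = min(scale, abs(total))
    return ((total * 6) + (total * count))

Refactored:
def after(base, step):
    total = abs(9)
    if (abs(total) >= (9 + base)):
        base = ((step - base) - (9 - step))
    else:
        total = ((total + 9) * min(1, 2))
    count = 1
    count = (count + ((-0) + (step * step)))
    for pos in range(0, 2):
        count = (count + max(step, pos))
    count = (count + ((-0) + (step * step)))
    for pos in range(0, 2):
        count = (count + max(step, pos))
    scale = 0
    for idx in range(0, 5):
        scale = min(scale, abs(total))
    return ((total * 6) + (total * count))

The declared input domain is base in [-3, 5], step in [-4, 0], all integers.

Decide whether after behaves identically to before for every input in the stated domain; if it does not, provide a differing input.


Reading the diff, among the changes: statement counts differ; min/max/abs usage differs; constant usage differs; arithmetic usage differs.
Tracing base=-2, step=-3: before: total becomes 9; next (abs(total) >= (9 + base)) evaluates to true; next base becomes -13; next count becomes 1; next at idx=-2:; next count becomes 10; next at pos=0:; next count becomes 10; next at pos=1:; next count becomes 11; next at idx=-1:; next count becomes 20; next at pos=0:; next count becomes 20; next at pos=1:; next count becomes 21; next scale becomes 0; next at idx=0:; next scale becomes 0; next at idx=1:; next scale becomes 0; next at idx=2:; next scale becomes 0; next at idx=3:; next scale becomes 0; next at idx=4:; next scale becomes 0; next final value 243 | after: total becomes 9; next (abs(total) >= (9 + base)) evaluates to true; next base becomes -13; next count becomes 1; next count becomes 10; next at pos=0:; next count becomes 10; next at pos=1:; next count becomes 11; next count becomes 20; next at pos=0:; next count becomes 20; next at pos=1:; next count becomes 21; next scale becomes 0; next at idx=0:; next scale becomes 0; next at idx=1:; next scale becomes 0; next at idx=2:; next scale becomes 0; next at idx=3:; next scale becomes 0; next at idx=4:; next scale becomes 0; next final value 243 — matching result 243.
Checked all 45 inputs in the declared domain: the outputs agree on every one.
verdict: equivalent


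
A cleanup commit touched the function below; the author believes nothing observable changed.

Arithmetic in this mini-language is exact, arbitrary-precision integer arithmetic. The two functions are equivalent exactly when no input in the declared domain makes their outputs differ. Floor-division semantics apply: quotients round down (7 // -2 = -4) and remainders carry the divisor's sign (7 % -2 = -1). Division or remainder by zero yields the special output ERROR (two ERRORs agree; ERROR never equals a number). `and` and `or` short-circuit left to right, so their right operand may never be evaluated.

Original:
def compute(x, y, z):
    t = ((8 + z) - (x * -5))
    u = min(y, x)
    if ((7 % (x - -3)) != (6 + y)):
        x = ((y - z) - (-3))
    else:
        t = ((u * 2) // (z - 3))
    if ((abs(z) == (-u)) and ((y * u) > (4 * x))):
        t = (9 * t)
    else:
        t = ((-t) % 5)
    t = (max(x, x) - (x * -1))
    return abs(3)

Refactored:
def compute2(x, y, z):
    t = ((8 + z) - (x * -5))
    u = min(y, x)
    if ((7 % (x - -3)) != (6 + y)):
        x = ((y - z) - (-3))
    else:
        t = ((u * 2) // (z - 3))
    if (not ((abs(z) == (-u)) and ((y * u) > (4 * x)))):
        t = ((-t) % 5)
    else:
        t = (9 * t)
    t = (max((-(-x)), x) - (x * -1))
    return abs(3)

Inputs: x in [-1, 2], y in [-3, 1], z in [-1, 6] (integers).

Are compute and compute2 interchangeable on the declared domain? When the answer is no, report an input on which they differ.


Although boolean connective usage differs, 160/160 inputs agree.
verdict: equivalent


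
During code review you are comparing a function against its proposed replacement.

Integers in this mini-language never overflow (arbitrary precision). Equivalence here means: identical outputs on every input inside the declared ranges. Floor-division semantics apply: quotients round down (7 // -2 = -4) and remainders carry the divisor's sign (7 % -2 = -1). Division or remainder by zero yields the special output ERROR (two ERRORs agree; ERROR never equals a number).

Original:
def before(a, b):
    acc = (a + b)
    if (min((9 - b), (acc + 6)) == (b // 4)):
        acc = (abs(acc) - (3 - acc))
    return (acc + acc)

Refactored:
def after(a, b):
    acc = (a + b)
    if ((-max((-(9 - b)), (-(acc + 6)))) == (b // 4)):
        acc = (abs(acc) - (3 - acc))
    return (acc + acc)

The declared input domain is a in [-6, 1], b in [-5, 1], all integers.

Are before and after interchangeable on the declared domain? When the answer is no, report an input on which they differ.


The two versions differ — the changes include min/max/abs usage differs.
As a probe, take a=-1, b=-1: before runs acc becomes -2; next (min((9 - b), (acc + 6)) == (b // 4)) evaluates to false; next final value -4; after runs acc becomes -2; next ((-max((-(9 - b)), (-(acc + 6)))) == (b // 4)) evaluates to false; next final value -4; both end at -4.
An exhaustive pass over the 56 declared inputs shows identical outputs.
verdict: equivalent


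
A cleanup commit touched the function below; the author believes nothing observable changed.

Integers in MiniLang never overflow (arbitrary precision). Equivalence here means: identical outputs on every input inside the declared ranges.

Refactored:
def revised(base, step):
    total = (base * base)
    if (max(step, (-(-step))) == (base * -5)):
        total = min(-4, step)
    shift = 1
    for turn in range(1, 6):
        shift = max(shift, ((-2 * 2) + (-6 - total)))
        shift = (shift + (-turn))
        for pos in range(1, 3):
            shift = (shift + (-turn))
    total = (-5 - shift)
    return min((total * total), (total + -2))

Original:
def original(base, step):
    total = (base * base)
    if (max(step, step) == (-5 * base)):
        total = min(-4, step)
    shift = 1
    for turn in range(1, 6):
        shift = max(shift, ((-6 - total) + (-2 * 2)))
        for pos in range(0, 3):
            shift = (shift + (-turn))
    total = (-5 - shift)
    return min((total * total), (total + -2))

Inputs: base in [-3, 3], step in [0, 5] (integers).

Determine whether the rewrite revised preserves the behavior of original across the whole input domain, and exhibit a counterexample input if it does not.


The two are interchangeable: arithmetic usage differs; statement counts differ; loop structure differs, and every declared input agrees.
One worked example (base=0, step=0) — original: total=0, then (max(step, step) == (-5 * base)) is true, then total=-4, then shift=1, then (turn=1), then shift=1, then (pos=0), then shift=0, then (pos=1), then shift=-1, then (pos=2), then shift=-2, then (turn=2), then shift=-2, then (pos=0), then shift=-4, then (pos=1), then shift=-6, then (pos=2), then shift=-8, then (turn=3), then shift=-6, then (pos=0), then shift=-9, then (pos=1), then shift=-12, then (pos=2), then shift=-15, then (turn=4), then shift=-6, then (pos=0), then shift=-10, then (pos=1), then shift=-14, then (pos=2), then shift=-18, then (turn=5), then shift=-6, then (pos=0), then shift=-11, then (pos=1), then shift=-16, then (pos=2), then shift=-21, then total=16, then returns 14; revised: total=0, then (max(step, (-(-step))) == (base * -5)) is true, then total=-4, then shift=1, then (turn=1), then shift=1, then shift=0, then (pos=1), then shift=-1, then (pos=2), then shift=-2, then (turn=2), then shift=-2, then shift=-4, then (pos=1), then shift=-6, then (pos=2), then shift=-8, then (turn=3), then shift=-6, then shift=-9, then (pos=1), then shift=-12, then (pos=2), then shift=-15, then (turn=4), then shift=-6, then shift=-10, then (pos=1), then shift=-14, then (pos=2), then shift=-18, then (turn=5), then shift=-6, then shift=-11, then (pos=1), then shift=-16, then (pos=2), then shift=-21, then total=16, then returns 14; agreement on 14.
An exhaustive pass over the 42 declared inputs shows identical outputs.
verdict: equivalent


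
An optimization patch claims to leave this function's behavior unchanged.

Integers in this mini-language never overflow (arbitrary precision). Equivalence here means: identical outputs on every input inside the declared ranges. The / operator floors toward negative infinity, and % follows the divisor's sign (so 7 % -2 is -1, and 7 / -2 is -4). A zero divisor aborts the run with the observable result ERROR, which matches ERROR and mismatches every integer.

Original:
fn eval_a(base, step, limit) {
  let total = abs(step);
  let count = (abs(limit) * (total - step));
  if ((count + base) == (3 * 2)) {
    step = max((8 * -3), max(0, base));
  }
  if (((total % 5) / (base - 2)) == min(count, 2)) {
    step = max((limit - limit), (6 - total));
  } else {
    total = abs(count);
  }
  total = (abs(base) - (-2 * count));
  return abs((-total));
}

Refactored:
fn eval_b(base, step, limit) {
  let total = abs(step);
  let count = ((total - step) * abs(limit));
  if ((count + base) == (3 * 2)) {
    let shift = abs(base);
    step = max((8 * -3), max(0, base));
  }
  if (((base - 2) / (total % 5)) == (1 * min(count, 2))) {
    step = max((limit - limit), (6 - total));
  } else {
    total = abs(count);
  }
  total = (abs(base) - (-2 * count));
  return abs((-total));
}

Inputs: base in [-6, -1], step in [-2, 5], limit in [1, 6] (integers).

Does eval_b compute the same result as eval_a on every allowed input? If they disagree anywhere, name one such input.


Try base=-6, step=0, limit=1.
eval_a: total=0, then count=0, then ((count + base) == (3 * 2)) is false, then (((total % 5) / (base - 2)) == min(count, 2)) is true, then step=6, then total=6, then returns 6
eval_b: total=0, then count=0, then ((count + base) == (3 * 2)) is false, then a zero divisor aborts: ERROR
6 vs ERROR — the two versions disagree here.
verdict: not equivalent; witness: base=-6, step=0, limit=1


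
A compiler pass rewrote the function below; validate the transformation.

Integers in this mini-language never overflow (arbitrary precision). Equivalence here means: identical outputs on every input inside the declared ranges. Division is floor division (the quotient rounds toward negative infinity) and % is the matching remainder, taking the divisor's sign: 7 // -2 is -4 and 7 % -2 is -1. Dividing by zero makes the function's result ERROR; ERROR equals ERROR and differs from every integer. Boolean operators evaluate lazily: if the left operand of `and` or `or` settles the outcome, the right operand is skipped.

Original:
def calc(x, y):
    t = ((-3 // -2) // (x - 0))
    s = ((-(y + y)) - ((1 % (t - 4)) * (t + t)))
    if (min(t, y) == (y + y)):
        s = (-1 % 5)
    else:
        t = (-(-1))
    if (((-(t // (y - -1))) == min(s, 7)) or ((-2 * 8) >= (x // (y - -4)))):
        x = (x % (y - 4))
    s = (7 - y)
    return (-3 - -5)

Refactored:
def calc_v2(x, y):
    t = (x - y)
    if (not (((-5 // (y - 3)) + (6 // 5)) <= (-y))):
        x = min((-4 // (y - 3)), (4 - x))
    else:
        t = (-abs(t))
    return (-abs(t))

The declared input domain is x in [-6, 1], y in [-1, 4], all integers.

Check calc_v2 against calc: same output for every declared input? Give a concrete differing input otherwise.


Try x=-6, y=-1.
calc: t becomes -1; next s becomes -6; next (min(t, y) == (y + y)) evaluates to false; next t becomes 1; next hits division by zero so the output is ERROR
calc_v2: t becomes -5; next (not (((-5 // (y - 3)) + (6 // 5)) <= (-y))) evaluates to true; next x becomes 1; next final value -5
ERROR against -5: the behavior changed.
verdict: not equivalent; witness: x=-6, y=-1


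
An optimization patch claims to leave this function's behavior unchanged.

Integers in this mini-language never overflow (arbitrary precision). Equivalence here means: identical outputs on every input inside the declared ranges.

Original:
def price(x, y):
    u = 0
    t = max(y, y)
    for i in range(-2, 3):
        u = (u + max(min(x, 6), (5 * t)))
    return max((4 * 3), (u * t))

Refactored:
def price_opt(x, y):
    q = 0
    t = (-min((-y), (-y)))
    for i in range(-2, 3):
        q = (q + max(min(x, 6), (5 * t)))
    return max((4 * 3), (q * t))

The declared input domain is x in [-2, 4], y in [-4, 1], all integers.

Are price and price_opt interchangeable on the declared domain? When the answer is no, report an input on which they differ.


Comparing the listings, the differences include: min/max/abs usage differs; also local variable names differ.
Spot check at x=1, y=-2 — price: u becomes 0; next t becomes -2; next at i=-2:; next u becomes 1; next at i=-1:; next u becomes 2; next at i=0:; next u becomes 3; next at i=1:; next u becomes 4; next at i=2:; next u becomes 5; next final value 12. price_opt: q becomes 0; next t becomes -2; next at i=-2:; next q becomes 1; next at i=-1:; next q becomes 2; next at i=0:; next q becomes 3; next at i=1:; next q becomes 4; next at i=2:; next q becomes 5; next final value 12. Both give 12.
Checked all 42 inputs in the declared domain: the outputs agree on every one.
verdict: equivalent


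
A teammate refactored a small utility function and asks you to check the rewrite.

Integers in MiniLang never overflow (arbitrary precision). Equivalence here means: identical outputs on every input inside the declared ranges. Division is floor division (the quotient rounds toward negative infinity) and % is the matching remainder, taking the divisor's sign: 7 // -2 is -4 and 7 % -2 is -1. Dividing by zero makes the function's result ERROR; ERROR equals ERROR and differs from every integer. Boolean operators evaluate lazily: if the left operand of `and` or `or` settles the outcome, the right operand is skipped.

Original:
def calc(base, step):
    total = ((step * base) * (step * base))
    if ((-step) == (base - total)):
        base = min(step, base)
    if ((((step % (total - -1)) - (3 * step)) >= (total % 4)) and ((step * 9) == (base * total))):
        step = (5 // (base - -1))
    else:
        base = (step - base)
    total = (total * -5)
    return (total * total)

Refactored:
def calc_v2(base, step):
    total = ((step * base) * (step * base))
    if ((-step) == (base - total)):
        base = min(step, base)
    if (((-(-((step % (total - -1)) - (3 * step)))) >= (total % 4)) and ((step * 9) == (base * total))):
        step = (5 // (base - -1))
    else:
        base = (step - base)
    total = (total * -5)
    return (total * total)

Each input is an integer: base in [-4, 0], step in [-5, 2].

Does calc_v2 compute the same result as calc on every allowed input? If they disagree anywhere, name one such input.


This is a faithful refactor — same computation, different form, but the computed results match everywhere.
As a probe, take base=-3, step=-2: calc runs total becomes 36; next ((-step) == (base - total)) evaluates to false; next ((((step % (total - -1)) - (3 * step)) >= (total % 4)) and ((step * 9) == (base * total))) evaluates to false; next base becomes 1; next total becomes -180; next final value 32400; calc_v2 runs total becomes 36; next ((-step) == (base - total)) evaluates to false; next (((-(-((step % (total - -1)) - (3 * step)))) >= (total % 4)) and ((step * 9) == (base * total))) evaluates to false; next base becomes 1; next total becomes -180; next final value 32400; both end at 32400.
An exhaustive pass over the 40 declared inputs shows identical outputs.
verdict: equivalent


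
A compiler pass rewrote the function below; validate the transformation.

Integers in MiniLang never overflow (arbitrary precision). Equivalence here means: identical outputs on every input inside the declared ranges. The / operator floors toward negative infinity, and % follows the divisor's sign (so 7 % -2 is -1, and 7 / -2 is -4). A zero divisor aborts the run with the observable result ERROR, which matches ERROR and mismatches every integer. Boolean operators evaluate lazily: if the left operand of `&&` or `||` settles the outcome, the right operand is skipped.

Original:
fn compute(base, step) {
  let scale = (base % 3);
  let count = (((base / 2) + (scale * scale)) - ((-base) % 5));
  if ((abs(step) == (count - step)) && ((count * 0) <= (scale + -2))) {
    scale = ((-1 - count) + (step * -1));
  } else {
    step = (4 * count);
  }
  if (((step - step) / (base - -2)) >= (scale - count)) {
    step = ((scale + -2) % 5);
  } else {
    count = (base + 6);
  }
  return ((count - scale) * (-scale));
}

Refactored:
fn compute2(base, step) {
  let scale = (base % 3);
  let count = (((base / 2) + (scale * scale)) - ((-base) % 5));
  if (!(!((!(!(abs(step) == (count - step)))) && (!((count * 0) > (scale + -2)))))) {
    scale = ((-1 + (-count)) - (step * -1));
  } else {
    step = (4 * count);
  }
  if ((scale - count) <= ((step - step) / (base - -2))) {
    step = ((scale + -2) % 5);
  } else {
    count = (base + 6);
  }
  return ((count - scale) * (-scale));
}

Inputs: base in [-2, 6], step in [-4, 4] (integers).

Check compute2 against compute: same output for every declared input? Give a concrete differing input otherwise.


Consider the input base=-1, step=1.
compute: scale := 2 | count := 2 | ((abs(step) == (count - step)) && ((count * 0) <= (scale + -2))): true | scale := -4 | (((step - step) / (base - -2)) >= (scale - count)): true | step := 4 | result 24
compute2: scale := 2 | count := 2 | (!(!((!(!(abs(step) == (count - step)))) && (!((count * 0) > (scale + -2)))))): true | scale := -2 | ((scale - count) <= ((step - step) / (base - -2))): true | step := 1 | result 8
24 against 8: the behavior changed.
verdict: not equivalent; witness: base=-1, step=1
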